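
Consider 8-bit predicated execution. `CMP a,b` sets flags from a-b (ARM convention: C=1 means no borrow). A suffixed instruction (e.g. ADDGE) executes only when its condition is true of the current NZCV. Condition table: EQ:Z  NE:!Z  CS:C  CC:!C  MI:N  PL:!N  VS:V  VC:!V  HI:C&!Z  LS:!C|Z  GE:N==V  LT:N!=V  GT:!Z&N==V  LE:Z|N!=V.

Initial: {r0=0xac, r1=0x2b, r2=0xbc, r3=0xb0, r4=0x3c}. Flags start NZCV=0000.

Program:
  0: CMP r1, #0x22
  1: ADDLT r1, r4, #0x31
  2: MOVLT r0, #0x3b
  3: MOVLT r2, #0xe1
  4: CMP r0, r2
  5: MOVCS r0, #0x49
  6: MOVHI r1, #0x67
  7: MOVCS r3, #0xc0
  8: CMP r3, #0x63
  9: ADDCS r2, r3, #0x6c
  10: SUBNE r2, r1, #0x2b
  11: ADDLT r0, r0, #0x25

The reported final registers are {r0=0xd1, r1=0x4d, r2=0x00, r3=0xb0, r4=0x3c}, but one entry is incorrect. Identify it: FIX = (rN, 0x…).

FIX = (r1, 0x2b)

0: ✓ CMP  NZCV=0010
1: · ADDLT
2: · MOVLT
3: · MOVLT
4: ✓ CMP  NZCV=1000
5: · MOVCS
6: · MOVHI
7: · MOVCS
8: ✓ CMP  NZCV=0011
9: ✓ ADDCS  r2←0x1c
10: ✓ SUBNE  r2←0x00
11: ✓ ADDLT  r0←0xd1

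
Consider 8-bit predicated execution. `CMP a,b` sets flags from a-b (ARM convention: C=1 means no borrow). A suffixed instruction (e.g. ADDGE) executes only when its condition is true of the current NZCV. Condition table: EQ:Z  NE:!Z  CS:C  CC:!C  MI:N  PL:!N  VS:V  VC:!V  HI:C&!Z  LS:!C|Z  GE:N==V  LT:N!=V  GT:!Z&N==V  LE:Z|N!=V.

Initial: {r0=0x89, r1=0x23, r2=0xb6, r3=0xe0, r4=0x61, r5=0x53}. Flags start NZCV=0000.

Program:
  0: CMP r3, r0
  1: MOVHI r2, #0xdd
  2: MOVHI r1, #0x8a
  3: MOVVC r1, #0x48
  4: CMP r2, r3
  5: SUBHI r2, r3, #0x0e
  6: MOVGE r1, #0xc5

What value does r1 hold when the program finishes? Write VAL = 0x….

VAL = 0x48

[0] flags=0010 → (cmp)
[1] flags=0010 HI?T → r2=0xdd
[2] flags=0010 HI?T → r1=0x8a
[3] flags=0010 VC?T → r1=0x48
[4] flags=1000 → (cmp)
[5] flags=1000 HI?F → skip
[6] flags=1000 GE?F → skip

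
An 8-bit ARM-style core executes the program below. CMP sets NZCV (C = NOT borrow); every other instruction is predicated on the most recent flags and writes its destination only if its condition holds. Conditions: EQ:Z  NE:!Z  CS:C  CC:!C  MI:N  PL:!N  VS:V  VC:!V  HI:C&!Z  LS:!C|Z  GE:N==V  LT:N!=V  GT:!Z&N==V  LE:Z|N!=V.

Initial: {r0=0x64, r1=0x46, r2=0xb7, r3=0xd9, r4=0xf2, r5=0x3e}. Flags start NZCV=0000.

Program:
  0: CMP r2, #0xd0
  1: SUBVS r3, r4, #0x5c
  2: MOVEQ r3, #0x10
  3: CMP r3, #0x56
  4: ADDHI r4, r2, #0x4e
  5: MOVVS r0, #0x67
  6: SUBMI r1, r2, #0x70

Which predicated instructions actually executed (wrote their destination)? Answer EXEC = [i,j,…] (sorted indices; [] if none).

0: ✓ CMP  NZCV=1000
1: · SUBVS
2: · MOVEQ
3: ✓ CMP  NZCV=1010
4: ✓ ADDHI  r4←0x05
5: · MOVVS
6: ✓ SUBMI  r1←0x47

EXEC = [4,6]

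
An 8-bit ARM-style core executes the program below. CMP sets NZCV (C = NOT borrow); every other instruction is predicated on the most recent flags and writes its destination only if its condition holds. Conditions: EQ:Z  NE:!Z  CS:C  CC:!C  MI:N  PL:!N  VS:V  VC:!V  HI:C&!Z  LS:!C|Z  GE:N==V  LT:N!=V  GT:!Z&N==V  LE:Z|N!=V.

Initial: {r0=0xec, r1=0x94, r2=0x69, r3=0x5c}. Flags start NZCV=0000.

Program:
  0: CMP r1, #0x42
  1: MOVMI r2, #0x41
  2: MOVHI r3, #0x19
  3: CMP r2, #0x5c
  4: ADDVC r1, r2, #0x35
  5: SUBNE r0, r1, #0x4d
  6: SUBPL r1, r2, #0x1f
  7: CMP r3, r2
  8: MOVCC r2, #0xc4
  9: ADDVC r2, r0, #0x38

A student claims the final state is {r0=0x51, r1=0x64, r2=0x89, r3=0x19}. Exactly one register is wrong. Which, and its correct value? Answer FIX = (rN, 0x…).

FIX = (r1, 0x4a)

[0] flags=0011 → (cmp)
[1] flags=0011 MI?F → skip
[2] flags=0011 HI?T → r3=0x19
[3] flags=0010 → (cmp)
[4] flags=0010 VC?T → r1=0x9e
[5] flags=0010 NE?T → r0=0x51
[6] flags=0010 PL?T → r1=0x4a
[7] flags=1000 → (cmp)
[8] flags=1000 CC?T → r2=0xc4
[9] flags=1000 VC?T → r2=0x89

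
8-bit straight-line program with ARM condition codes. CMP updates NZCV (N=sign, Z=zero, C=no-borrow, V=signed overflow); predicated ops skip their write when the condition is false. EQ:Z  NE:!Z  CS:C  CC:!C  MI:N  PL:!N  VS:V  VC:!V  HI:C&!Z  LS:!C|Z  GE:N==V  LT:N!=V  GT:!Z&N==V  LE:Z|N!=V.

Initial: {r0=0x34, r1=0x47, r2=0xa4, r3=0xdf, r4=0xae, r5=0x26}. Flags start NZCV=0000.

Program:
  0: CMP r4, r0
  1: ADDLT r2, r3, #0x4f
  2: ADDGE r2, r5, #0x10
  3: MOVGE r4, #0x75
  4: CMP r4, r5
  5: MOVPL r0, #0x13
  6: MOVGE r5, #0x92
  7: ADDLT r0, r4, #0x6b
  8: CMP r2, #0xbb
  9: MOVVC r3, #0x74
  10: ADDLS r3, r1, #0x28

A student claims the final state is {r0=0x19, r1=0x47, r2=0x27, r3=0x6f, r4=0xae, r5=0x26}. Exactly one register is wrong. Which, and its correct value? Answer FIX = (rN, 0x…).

0: ✓ CMP  NZCV=0011
1: ✓ ADDLT  r2←0x2e
2: · ADDGE
3: · MOVGE
4: ✓ CMP  NZCV=1010
5: · MOVPL
6: · MOVGE
7: ✓ ADDLT  r0←0x19
8: ✓ CMP  NZCV=0000
9: ✓ MOVVC  r3←0x74
10: ✓ ADDLS  r3←0x6f

FIX = (r2, 0x2e)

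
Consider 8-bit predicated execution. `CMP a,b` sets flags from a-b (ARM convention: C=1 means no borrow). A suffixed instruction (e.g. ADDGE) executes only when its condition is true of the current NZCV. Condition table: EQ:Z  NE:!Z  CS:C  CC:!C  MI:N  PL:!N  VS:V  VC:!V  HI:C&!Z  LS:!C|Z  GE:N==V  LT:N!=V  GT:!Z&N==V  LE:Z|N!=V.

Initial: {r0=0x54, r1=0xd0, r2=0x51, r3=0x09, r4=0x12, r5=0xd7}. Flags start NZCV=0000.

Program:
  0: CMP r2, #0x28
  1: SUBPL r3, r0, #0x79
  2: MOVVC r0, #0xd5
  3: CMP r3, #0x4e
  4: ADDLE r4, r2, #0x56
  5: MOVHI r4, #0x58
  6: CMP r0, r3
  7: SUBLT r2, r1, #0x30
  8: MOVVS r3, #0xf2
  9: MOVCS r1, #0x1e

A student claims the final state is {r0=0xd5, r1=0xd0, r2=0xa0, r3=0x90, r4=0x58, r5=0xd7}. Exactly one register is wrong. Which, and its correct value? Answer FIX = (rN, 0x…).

0: ✓ CMP  NZCV=0010
1: ✓ SUBPL  r3←0xdb
2: ✓ MOVVC  r0←0xd5
3: ✓ CMP  NZCV=1010
4: ✓ ADDLE  r4←0xa7
5: ✓ MOVHI  r4←0x58
6: ✓ CMP  NZCV=1000
7: ✓ SUBLT  r2←0xa0
8: · MOVVS
9: · MOVCS

FIX = (r3, 0xdb)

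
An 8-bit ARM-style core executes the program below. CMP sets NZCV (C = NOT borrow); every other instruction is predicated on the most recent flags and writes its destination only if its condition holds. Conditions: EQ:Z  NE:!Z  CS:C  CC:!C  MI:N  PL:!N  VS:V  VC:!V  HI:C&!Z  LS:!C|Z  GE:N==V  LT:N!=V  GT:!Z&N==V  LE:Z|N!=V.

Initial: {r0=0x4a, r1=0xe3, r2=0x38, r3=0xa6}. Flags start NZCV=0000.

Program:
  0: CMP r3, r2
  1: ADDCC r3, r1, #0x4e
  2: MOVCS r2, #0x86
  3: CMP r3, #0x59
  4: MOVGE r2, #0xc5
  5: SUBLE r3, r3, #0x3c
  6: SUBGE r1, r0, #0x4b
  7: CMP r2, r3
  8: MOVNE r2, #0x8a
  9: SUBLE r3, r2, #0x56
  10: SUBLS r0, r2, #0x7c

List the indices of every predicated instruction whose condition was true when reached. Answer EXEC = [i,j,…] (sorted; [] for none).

EXEC = [2,5,8,9]

0: ✓ CMP  NZCV=0011
1: · ADDCC
2: ✓ MOVCS  r2←0x86
3: ✓ CMP  NZCV=0011
4: · MOVGE
5: ✓ SUBLE  r3←0x6a
6: · SUBGE
7: ✓ CMP  NZCV=0011
8: ✓ MOVNE  r2←0x8a
9: ✓ SUBLE  r3←0x34
10: · SUBLS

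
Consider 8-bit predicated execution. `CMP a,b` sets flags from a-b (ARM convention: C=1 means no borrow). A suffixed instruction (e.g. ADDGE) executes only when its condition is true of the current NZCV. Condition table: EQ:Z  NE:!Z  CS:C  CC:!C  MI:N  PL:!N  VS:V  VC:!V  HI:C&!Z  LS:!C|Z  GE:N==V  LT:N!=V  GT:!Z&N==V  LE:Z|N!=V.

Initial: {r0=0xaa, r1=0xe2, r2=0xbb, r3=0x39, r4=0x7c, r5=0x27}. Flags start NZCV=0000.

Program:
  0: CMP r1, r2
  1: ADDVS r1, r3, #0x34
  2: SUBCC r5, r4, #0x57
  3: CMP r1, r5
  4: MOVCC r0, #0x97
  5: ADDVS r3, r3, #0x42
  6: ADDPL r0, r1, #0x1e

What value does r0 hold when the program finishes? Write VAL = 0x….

VAL = 0xaa

[0] flags=0010 → (cmp)
[1] flags=0010 VS?F → skip
[2] flags=0010 CC?F → skip
[3] flags=1010 → (cmp)
[4] flags=1010 CC?F → skip
[5] flags=1010 VS?F → skip
[6] flags=1010 PL?F → skip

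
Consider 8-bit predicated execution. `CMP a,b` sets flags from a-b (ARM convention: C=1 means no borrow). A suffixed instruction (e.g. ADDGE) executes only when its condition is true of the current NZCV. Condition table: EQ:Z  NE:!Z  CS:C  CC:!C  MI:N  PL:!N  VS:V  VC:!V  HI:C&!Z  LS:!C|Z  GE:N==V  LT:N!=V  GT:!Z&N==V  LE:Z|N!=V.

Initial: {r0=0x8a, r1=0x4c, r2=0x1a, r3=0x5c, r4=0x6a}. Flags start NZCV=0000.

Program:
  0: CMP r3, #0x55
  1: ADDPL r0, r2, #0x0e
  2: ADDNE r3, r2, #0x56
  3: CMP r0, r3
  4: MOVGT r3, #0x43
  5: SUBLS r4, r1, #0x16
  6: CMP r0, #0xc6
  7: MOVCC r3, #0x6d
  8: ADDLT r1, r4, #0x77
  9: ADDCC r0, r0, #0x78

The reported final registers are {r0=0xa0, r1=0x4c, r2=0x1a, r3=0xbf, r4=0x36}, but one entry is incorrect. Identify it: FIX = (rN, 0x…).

[0] flags=0010 → (cmp)
[1] flags=0010 PL?T → r0=0x28
[2] flags=0010 NE?T → r3=0x70
[3] flags=1000 → (cmp)
[4] flags=1000 GT?F → skip
[5] flags=1000 LS?T → r4=0x36
[6] flags=0000 → (cmp)
[7] flags=0000 CC?T → r3=0x6d
[8] flags=0000 LT?F → skip
[9] flags=0000 CC?T → r0=0xa0

FIX = (r3, 0x6d)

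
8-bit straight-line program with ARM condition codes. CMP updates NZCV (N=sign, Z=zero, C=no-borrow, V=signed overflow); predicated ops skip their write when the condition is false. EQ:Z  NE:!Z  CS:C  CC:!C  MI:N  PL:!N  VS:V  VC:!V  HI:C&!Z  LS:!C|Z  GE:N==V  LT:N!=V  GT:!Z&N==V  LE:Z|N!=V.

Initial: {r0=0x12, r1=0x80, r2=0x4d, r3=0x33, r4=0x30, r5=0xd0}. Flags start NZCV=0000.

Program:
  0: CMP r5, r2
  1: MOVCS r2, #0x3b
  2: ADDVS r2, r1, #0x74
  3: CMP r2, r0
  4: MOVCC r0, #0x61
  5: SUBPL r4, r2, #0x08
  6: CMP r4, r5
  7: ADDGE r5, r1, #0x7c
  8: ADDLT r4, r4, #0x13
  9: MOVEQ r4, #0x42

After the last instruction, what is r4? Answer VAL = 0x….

0: ✓ CMP  NZCV=1010
1: ✓ MOVCS  r2←0x3b
2: · ADDVS
3: ✓ CMP  NZCV=0010
4: · MOVCC
5: ✓ SUBPL  r4←0x33
6: ✓ CMP  NZCV=0000
7: ✓ ADDGE  r5←0xfc
8: · ADDLT
9: · MOVEQ

VAL = 0x33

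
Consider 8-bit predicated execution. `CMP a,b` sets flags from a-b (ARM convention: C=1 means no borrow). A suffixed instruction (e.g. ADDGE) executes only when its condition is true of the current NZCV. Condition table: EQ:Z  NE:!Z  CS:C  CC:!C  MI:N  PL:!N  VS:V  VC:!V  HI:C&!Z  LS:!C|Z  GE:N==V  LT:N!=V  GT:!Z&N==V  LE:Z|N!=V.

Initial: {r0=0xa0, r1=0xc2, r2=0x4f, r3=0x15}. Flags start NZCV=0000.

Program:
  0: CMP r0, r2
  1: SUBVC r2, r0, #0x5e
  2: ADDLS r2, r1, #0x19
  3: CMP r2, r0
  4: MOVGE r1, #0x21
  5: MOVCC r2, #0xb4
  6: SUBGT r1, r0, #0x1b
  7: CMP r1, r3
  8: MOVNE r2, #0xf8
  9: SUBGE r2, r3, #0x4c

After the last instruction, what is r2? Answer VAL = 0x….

0: ✓ CMP  NZCV=0011
1: · SUBVC
2: · ADDLS
3: ✓ CMP  NZCV=1001
4: ✓ MOVGE  r1←0x21
5: ✓ MOVCC  r2←0xb4
6: ✓ SUBGT  r1←0x85
7: ✓ CMP  NZCV=0011
8: ✓ MOVNE  r2←0xf8
9: · SUBGE

VAL = 0xf8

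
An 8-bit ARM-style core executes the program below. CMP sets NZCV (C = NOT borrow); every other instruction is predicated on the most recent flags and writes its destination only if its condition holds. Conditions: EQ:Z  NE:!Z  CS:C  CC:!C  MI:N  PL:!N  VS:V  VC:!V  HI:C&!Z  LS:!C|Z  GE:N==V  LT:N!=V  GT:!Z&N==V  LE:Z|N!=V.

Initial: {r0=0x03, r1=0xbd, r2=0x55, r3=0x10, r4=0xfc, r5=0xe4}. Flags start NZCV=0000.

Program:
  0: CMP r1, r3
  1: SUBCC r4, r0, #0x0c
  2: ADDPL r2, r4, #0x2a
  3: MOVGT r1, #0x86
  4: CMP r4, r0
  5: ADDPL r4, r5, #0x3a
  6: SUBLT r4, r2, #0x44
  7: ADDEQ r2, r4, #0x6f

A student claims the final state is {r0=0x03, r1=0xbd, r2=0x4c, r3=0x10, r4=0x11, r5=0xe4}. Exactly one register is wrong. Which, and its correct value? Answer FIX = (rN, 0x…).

FIX = (r2, 0x55)

0: ✓ CMP  NZCV=1010
1: · SUBCC
2: · ADDPL
3: · MOVGT
4: ✓ CMP  NZCV=1010
5: · ADDPL
6: ✓ SUBLT  r4←0x11
7: · ADDEQ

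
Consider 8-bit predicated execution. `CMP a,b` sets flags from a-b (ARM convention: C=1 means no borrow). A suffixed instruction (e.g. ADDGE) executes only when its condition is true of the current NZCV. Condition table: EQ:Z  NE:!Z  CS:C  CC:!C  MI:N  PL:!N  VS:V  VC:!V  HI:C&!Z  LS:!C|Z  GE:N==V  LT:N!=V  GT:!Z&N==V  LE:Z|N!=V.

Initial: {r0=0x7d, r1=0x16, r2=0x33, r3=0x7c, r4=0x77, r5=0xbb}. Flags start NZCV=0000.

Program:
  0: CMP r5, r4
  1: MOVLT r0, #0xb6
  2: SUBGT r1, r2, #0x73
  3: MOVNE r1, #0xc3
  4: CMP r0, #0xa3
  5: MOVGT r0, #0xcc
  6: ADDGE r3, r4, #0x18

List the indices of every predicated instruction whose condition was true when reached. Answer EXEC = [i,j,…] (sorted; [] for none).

EXEC = [1,3,5,6]

0: ✓ CMP  NZCV=0011
1: ✓ MOVLT  r0←0xb6
2: · SUBGT
3: ✓ MOVNE  r1←0xc3
4: ✓ CMP  NZCV=0010
5: ✓ MOVGT  r0←0xcc
6: ✓ ADDGE  r3←0x8f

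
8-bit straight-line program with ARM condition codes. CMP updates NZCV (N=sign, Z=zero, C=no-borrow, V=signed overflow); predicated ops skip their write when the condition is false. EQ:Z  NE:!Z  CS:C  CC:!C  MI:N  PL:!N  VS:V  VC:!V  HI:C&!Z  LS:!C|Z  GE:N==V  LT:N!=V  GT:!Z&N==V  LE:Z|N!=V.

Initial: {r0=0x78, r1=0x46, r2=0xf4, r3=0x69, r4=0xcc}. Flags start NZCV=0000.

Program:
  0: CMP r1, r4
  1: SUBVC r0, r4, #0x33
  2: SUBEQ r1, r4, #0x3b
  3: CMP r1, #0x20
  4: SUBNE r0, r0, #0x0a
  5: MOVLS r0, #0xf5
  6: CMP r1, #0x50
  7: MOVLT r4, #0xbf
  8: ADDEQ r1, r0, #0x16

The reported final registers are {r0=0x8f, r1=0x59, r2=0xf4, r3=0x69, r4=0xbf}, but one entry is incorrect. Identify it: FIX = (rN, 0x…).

FIX = (r1, 0x46)

0: ✓ CMP  NZCV=0000
1: ✓ SUBVC  r0←0x99
2: · SUBEQ
3: ✓ CMP  NZCV=0010
4: ✓ SUBNE  r0←0x8f
5: · MOVLS
6: ✓ CMP  NZCV=1000
7: ✓ MOVLT  r4←0xbf
8: · ADDEQ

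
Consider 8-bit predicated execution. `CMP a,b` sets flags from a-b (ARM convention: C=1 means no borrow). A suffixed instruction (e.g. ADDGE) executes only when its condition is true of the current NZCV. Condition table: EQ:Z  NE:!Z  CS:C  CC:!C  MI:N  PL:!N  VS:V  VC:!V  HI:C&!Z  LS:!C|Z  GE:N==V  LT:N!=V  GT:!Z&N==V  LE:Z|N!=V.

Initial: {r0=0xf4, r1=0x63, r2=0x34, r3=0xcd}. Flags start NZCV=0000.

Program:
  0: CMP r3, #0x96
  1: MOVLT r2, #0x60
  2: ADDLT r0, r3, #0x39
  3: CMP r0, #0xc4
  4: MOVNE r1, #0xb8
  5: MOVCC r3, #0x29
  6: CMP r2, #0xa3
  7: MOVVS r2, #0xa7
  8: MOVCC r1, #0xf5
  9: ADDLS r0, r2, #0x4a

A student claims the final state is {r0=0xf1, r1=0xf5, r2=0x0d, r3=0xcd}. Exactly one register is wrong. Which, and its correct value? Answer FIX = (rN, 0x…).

FIX = (r2, 0xa7)

[0] flags=0010 → (cmp)
[1] flags=0010 LT?F → skip
[2] flags=0010 LT?F → skip
[3] flags=0010 → (cmp)
[4] flags=0010 NE?T → r1=0xb8
[5] flags=0010 CC?F → skip
[6] flags=1001 → (cmp)
[7] flags=1001 VS?T → r2=0xa7
[8] flags=1001 CC?T → r1=0xf5
[9] flags=1001 LS?T → r0=0xf1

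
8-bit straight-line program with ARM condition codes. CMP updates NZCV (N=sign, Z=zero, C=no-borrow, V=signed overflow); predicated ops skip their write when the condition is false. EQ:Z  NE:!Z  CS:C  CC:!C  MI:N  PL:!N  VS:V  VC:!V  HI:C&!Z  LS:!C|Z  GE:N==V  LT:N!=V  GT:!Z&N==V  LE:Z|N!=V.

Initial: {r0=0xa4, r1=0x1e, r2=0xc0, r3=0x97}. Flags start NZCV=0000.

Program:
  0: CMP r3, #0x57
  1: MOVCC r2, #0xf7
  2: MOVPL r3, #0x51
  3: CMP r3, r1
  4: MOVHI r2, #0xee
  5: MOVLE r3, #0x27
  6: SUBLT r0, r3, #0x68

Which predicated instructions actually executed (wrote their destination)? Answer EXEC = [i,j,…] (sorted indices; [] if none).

EXEC = [2,4]

[0] flags=0011 → (cmp)
[1] flags=0011 CC?F → skip
[2] flags=0011 PL?T → r3=0x51
[3] flags=0010 → (cmp)
[4] flags=0010 HI?T → r2=0xee
[5] flags=0010 LE?F → skip
[6] flags=0010 LT?F → skip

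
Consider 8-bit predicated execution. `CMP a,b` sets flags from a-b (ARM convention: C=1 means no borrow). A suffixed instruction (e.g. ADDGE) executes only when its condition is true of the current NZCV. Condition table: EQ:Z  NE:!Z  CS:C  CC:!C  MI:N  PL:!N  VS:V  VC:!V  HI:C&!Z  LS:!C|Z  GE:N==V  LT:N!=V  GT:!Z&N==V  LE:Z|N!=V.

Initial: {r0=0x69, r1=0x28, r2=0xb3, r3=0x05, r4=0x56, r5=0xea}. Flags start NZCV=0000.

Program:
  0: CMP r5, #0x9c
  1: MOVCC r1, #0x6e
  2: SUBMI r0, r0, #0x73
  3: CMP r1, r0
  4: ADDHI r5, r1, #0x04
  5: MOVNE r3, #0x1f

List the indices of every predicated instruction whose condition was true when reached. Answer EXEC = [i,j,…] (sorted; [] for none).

[0] flags=0010 → (cmp)
[1] flags=0010 CC?F → skip
[2] flags=0010 MI?F → skip
[3] flags=1000 → (cmp)
[4] flags=1000 HI?F → skip
[5] flags=1000 NE?T → r3=0x1f

EXEC = [5]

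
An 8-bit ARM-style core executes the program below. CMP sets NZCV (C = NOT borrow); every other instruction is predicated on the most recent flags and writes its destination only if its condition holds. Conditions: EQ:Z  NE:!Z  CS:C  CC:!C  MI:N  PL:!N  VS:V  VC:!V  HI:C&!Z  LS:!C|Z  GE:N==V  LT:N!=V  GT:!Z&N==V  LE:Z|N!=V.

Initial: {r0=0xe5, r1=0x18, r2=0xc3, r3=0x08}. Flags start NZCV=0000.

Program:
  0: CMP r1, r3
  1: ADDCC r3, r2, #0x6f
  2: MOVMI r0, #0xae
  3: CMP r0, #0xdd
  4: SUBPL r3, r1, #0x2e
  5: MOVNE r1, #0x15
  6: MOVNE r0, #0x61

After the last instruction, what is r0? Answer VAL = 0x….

0: ✓ CMP  NZCV=0010
1: · ADDCC
2: · MOVMI
3: ✓ CMP  NZCV=0010
4: ✓ SUBPL  r3←0xea
5: ✓ MOVNE  r1←0x15
6: ✓ MOVNE  r0←0x61

VAL = 0x61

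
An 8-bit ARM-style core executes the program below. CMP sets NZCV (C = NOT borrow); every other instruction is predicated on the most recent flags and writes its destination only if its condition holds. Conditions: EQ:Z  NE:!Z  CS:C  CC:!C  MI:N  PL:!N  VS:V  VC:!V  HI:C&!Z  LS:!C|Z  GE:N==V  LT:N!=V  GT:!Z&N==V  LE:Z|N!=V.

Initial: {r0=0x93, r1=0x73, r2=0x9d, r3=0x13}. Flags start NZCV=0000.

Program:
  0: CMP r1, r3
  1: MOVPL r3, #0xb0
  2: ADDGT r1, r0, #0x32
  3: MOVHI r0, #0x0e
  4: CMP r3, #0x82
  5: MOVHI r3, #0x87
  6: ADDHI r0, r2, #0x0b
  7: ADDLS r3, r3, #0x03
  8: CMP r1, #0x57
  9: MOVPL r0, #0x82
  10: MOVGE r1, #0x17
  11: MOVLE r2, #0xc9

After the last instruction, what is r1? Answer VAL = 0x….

[0] flags=0010 → (cmp)
[1] flags=0010 PL?T → r3=0xb0
[2] flags=0010 GT?T → r1=0xc5
[3] flags=0010 HI?T → r0=0x0e
[4] flags=0010 → (cmp)
[5] flags=0010 HI?T → r3=0x87
[6] flags=0010 HI?T → r0=0xa8
[7] flags=0010 LS?F → skip
[8] flags=0011 → (cmp)
[9] flags=0011 PL?T → r0=0x82
[10] flags=0011 GE?F → skip
[11] flags=0011 LE?T → r2=0xc9

VAL = 0xc5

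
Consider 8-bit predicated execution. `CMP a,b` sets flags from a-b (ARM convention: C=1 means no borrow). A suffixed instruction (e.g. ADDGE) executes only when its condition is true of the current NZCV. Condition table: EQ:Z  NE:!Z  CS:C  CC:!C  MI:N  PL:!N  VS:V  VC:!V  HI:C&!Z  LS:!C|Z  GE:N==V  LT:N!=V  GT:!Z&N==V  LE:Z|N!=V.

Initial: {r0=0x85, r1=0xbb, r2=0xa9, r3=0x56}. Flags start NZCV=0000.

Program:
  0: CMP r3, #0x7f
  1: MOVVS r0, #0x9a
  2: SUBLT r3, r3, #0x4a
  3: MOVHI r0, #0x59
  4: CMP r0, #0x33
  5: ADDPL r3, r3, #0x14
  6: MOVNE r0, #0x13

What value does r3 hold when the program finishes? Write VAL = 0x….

VAL = 0x20

[0] flags=1000 → (cmp)
[1] flags=1000 VS?F → skip
[2] flags=1000 LT?T → r3=0x0c
[3] flags=1000 HI?F → skip
[4] flags=0011 → (cmp)
[5] flags=0011 PL?T → r3=0x20
[6] flags=0011 NE?T → r0=0x13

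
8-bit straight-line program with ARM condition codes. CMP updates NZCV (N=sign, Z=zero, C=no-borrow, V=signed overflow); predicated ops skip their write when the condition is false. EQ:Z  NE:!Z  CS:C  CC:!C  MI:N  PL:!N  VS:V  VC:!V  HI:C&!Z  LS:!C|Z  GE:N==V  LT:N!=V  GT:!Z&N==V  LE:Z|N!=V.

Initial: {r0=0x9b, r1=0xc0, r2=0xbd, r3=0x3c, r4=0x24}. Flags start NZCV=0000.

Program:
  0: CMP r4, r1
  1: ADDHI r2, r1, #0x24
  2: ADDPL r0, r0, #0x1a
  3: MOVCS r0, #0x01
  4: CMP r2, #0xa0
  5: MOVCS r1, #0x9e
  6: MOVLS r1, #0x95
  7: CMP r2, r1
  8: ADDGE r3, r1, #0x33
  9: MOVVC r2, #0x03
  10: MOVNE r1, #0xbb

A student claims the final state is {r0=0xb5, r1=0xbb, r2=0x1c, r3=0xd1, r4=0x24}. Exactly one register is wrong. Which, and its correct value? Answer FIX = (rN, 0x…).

FIX = (r2, 0x03)

[0] flags=0000 → (cmp)
[1] flags=0000 HI?F → skip
[2] flags=0000 PL?T → r0=0xb5
[3] flags=0000 CS?F → skip
[4] flags=0010 → (cmp)
[5] flags=0010 CS?T → r1=0x9e
[6] flags=0010 LS?F → skip
[7] flags=0010 → (cmp)
[8] flags=0010 GE?T → r3=0xd1
[9] flags=0010 VC?T → r2=0x03
[10] flags=0010 NE?T → r1=0xbb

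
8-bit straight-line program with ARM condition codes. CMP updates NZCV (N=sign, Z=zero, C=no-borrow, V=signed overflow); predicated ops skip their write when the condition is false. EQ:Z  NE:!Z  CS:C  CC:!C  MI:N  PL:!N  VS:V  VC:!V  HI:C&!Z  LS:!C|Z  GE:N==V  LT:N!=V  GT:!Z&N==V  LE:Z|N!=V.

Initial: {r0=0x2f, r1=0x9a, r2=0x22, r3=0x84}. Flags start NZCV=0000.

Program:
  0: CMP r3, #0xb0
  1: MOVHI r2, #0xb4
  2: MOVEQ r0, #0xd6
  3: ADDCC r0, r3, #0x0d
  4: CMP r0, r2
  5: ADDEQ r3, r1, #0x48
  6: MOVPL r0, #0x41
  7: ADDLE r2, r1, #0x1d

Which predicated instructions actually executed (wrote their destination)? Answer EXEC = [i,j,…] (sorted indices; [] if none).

EXEC = [3,6,7]

[0] flags=1000 → (cmp)
[1] flags=1000 HI?F → skip
[2] flags=1000 EQ?F → skip
[3] flags=1000 CC?T → r0=0x91
[4] flags=0011 → (cmp)
[5] flags=0011 EQ?F → skip
[6] flags=0011 PL?T → r0=0x41
[7] flags=0011 LE?T → r2=0xb7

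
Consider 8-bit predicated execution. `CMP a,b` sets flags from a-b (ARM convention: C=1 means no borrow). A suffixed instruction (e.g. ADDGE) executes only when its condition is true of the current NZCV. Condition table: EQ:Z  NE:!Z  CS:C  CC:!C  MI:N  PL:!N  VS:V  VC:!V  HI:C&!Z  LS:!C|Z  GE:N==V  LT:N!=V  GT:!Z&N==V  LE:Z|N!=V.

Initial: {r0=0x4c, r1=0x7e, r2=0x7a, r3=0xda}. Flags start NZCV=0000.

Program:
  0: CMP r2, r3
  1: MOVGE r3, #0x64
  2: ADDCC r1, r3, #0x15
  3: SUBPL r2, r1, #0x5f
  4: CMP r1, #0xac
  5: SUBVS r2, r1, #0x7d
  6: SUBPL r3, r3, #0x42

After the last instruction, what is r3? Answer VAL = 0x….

VAL = 0x64

0: ✓ CMP  NZCV=1001
1: ✓ MOVGE  r3←0x64
2: ✓ ADDCC  r1←0x79
3: · SUBPL
4: ✓ CMP  NZCV=1001
5: ✓ SUBVS  r2←0xfc
6: · SUBPL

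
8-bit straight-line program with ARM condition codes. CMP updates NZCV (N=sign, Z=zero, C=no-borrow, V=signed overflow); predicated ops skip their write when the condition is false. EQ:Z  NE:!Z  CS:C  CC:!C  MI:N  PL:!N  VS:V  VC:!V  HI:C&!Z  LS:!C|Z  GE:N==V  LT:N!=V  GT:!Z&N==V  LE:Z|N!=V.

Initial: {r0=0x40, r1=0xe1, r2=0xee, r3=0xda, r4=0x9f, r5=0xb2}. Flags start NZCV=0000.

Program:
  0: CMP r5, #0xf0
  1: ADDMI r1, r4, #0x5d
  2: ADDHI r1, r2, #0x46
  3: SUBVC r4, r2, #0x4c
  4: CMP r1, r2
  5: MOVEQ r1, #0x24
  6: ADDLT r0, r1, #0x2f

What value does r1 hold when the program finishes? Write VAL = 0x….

VAL = 0xfc

0: ✓ CMP  NZCV=1000
1: ✓ ADDMI  r1←0xfc
2: · ADDHI
3: ✓ SUBVC  r4←0xa2
4: ✓ CMP  NZCV=0010
5: · MOVEQ
6: · ADDLT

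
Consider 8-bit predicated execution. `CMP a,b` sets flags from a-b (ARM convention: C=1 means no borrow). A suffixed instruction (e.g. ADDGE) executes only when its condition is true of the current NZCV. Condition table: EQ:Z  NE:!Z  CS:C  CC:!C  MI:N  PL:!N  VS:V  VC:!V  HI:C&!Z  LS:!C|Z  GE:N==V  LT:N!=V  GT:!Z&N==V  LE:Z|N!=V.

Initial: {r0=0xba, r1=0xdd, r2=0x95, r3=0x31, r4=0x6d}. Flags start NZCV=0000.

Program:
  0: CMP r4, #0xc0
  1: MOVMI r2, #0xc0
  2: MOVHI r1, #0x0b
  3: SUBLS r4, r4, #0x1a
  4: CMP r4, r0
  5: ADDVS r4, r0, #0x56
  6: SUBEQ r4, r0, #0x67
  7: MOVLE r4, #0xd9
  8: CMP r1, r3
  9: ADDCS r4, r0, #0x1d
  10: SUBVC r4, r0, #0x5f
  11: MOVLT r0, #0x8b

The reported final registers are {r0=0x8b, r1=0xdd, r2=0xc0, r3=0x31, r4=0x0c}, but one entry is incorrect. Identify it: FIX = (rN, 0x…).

0: ✓ CMP  NZCV=1001
1: ✓ MOVMI  r2←0xc0
2: · MOVHI
3: ✓ SUBLS  r4←0x53
4: ✓ CMP  NZCV=1001
5: ✓ ADDVS  r4←0x10
6: · SUBEQ
7: · MOVLE
8: ✓ CMP  NZCV=1010
9: ✓ ADDCS  r4←0xd7
10: ✓ SUBVC  r4←0x5b
11: ✓ MOVLT  r0←0x8b

FIX = (r4, 0x5b)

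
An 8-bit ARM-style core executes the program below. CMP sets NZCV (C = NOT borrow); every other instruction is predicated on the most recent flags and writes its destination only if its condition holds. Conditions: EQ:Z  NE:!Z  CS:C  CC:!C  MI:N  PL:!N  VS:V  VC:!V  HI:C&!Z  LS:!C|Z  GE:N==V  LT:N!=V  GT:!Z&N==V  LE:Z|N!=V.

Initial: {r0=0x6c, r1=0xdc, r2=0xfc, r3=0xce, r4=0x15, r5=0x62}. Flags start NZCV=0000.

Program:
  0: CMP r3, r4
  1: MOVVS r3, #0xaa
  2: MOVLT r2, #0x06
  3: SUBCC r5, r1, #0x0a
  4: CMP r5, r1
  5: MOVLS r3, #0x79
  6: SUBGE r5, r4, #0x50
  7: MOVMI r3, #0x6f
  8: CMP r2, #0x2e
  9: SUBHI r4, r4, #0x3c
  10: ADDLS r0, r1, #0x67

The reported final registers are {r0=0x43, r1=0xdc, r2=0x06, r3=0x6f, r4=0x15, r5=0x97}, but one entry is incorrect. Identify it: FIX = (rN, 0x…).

0: ✓ CMP  NZCV=1010
1: · MOVVS
2: ✓ MOVLT  r2←0x06
3: · SUBCC
4: ✓ CMP  NZCV=1001
5: ✓ MOVLS  r3←0x79
6: ✓ SUBGE  r5←0xc5
7: ✓ MOVMI  r3←0x6f
8: ✓ CMP  NZCV=1000
9: · SUBHI
10: ✓ ADDLS  r0←0x43

FIX = (r5, 0xc5)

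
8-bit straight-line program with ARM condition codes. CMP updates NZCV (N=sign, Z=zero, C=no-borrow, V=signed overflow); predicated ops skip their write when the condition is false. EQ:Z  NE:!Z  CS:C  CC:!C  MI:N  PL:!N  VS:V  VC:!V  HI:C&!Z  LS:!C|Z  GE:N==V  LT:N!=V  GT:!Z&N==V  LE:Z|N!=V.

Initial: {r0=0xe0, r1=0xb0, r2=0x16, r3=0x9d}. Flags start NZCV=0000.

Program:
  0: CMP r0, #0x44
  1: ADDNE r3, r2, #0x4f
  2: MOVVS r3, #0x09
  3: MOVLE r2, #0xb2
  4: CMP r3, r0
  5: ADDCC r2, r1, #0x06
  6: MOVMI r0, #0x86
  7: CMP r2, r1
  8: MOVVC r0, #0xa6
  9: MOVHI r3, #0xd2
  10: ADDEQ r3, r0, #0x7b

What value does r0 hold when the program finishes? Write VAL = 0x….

0: ✓ CMP  NZCV=1010
1: ✓ ADDNE  r3←0x65
2: · MOVVS
3: ✓ MOVLE  r2←0xb2
4: ✓ CMP  NZCV=1001
5: ✓ ADDCC  r2←0xb6
6: ✓ MOVMI  r0←0x86
7: ✓ CMP  NZCV=0010
8: ✓ MOVVC  r0←0xa6
9: ✓ MOVHI  r3←0xd2
10: · ADDEQ

VAL = 0xa6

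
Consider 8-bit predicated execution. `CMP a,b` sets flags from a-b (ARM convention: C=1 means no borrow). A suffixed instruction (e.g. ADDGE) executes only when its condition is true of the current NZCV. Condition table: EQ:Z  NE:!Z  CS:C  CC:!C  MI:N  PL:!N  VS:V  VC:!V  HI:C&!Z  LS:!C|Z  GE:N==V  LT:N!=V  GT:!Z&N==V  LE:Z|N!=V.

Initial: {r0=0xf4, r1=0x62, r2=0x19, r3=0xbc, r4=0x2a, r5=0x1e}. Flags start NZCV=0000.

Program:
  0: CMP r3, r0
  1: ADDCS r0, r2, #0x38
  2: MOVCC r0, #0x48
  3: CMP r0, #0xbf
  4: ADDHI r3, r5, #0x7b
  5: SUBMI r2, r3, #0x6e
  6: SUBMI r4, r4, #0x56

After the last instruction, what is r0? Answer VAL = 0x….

[0] flags=1000 → (cmp)
[1] flags=1000 CS?F → skip
[2] flags=1000 CC?T → r0=0x48
[3] flags=1001 → (cmp)
[4] flags=1001 HI?F → skip
[5] flags=1001 MI?T → r2=0x4e
[6] flags=1001 MI?T → r4=0xd4

VAL = 0x48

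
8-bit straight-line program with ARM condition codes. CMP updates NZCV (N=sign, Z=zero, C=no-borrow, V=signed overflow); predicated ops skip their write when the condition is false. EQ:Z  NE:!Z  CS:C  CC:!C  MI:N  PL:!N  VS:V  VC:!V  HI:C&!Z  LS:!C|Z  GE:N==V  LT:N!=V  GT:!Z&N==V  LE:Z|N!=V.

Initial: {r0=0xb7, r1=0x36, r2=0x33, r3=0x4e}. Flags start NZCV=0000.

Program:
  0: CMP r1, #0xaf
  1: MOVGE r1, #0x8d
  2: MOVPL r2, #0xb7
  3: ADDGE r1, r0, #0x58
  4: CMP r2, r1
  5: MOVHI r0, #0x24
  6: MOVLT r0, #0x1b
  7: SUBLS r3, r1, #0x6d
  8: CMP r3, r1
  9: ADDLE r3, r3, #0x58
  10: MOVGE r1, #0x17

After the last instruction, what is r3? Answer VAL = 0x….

VAL = 0x4e

0: ✓ CMP  NZCV=1001
1: ✓ MOVGE  r1←0x8d
2: · MOVPL
3: ✓ ADDGE  r1←0x0f
4: ✓ CMP  NZCV=0010
5: ✓ MOVHI  r0←0x24
6: · MOVLT
7: · SUBLS
8: ✓ CMP  NZCV=0010
9: · ADDLE
10: ✓ MOVGE  r1←0x17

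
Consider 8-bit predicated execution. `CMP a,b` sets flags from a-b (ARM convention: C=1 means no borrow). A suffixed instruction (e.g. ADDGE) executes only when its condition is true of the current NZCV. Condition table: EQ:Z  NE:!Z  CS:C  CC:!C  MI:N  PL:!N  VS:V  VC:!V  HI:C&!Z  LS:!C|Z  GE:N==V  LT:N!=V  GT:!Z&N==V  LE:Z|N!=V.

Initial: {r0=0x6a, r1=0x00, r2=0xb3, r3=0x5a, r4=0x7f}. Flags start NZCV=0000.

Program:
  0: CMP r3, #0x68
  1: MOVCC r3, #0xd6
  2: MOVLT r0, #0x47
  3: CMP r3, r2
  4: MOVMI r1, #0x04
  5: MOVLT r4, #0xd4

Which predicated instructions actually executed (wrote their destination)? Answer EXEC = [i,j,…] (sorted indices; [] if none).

[0] flags=1000 → (cmp)
[1] flags=1000 CC?T → r3=0xd6
[2] flags=1000 LT?T → r0=0x47
[3] flags=0010 → (cmp)
[4] flags=0010 MI?F → skip
[5] flags=0010 LT?F → skip

EXEC = [1,2]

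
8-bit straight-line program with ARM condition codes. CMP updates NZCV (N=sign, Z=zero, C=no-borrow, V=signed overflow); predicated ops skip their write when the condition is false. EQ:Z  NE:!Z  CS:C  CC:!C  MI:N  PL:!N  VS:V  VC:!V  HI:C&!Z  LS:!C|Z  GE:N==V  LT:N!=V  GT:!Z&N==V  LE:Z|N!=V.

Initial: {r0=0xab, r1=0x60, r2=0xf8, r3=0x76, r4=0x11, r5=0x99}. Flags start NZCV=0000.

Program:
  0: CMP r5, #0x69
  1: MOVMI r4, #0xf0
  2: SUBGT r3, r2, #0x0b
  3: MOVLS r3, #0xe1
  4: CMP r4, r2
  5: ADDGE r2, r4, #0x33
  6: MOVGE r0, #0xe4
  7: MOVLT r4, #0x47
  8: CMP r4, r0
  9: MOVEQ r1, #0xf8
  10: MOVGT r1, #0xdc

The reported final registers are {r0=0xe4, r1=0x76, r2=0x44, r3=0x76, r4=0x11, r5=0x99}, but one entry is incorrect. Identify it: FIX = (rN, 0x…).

[0] flags=0011 → (cmp)
[1] flags=0011 MI?F → skip
[2] flags=0011 GT?F → skip
[3] flags=0011 LS?F → skip
[4] flags=0000 → (cmp)
[5] flags=0000 GE?T → r2=0x44
[6] flags=0000 GE?T → r0=0xe4
[7] flags=0000 LT?F → skip
[8] flags=0000 → (cmp)
[9] flags=0000 EQ?F → skip
[10] flags=0000 GT?T → r1=0xdc

FIX = (r1, 0xdc)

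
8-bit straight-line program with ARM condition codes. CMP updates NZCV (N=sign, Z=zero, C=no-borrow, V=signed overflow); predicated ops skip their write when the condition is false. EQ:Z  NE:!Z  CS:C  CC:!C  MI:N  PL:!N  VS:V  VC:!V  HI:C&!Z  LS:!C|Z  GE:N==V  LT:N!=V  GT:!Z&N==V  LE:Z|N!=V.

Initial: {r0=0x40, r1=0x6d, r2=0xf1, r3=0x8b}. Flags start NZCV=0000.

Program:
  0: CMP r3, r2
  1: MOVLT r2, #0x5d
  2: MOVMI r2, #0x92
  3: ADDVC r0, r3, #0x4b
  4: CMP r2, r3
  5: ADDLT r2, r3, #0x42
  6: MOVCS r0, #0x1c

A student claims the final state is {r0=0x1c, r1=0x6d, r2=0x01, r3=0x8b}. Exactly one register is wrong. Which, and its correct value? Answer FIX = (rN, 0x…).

FIX = (r2, 0x92)

0: ✓ CMP  NZCV=1000
1: ✓ MOVLT  r2←0x5d
2: ✓ MOVMI  r2←0x92
3: ✓ ADDVC  r0←0xd6
4: ✓ CMP  NZCV=0010
5: · ADDLT
6: ✓ MOVCS  r0←0x1c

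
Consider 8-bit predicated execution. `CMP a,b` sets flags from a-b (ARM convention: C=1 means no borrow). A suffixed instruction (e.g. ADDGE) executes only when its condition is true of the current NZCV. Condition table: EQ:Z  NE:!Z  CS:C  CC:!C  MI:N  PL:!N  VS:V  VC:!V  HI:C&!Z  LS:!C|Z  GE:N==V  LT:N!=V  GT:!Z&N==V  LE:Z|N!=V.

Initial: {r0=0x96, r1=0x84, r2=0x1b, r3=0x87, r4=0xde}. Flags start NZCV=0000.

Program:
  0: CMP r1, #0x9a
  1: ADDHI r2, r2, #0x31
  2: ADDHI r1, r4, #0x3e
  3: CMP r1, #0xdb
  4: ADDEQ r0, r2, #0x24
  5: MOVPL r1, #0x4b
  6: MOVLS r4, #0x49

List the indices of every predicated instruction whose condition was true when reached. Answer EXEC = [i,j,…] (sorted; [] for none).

0: ✓ CMP  NZCV=1000
1: · ADDHI
2: · ADDHI
3: ✓ CMP  NZCV=1000
4: · ADDEQ
5: · MOVPL
6: ✓ MOVLS  r4←0x49

EXEC = [6]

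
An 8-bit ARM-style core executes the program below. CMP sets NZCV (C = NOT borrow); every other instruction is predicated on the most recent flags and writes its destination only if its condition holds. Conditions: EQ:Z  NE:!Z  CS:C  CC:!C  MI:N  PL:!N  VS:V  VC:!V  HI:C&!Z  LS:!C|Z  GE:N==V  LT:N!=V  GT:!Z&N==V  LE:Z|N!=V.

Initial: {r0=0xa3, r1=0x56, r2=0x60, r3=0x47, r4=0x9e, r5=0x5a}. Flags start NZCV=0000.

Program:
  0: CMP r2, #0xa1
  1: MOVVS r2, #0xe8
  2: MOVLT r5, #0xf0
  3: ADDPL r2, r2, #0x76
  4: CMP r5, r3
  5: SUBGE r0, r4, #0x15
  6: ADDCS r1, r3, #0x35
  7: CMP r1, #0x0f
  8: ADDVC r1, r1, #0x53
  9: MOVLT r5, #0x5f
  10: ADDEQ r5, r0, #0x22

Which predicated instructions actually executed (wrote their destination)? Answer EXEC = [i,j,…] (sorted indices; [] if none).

EXEC = [1,5,6,8]

[0] flags=1001 → (cmp)
[1] flags=1001 VS?T → r2=0xe8
[2] flags=1001 LT?F → skip
[3] flags=1001 PL?F → skip
[4] flags=0010 → (cmp)
[5] flags=0010 GE?T → r0=0x89
[6] flags=0010 CS?T → r1=0x7c
[7] flags=0010 → (cmp)
[8] flags=0010 VC?T → r1=0xcf
[9] flags=0010 LT?F → skip
[10] flags=0010 EQ?F → skip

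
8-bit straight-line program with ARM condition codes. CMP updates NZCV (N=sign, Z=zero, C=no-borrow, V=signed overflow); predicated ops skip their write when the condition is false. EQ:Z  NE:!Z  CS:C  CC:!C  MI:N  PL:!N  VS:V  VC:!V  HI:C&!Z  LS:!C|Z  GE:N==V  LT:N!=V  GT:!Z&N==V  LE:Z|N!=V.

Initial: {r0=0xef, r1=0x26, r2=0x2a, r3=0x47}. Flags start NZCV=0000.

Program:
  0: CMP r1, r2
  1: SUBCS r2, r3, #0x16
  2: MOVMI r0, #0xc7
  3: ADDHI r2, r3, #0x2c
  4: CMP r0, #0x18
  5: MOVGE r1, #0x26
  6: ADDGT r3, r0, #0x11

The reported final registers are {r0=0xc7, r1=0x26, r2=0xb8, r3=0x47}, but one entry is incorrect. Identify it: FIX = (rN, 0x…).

0: ✓ CMP  NZCV=1000
1: · SUBCS
2: ✓ MOVMI  r0←0xc7
3: · ADDHI
4: ✓ CMP  NZCV=1010
5: · MOVGE
6: · ADDGT

FIX = (r2, 0x2a)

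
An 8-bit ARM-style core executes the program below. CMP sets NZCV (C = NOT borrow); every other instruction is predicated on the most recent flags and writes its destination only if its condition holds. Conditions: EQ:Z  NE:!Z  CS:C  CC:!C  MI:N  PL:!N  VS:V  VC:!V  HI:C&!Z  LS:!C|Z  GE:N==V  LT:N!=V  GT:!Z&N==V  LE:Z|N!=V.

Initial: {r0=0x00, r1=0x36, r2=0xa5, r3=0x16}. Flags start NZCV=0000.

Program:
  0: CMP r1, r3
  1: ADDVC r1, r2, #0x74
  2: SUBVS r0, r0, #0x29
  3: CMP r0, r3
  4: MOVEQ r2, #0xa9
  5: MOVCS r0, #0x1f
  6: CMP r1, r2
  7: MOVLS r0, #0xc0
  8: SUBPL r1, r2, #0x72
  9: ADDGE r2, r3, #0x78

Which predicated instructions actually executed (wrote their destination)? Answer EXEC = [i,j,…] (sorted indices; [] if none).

0: ✓ CMP  NZCV=0010
1: ✓ ADDVC  r1←0x19
2: · SUBVS
3: ✓ CMP  NZCV=1000
4: · MOVEQ
5: · MOVCS
6: ✓ CMP  NZCV=0000
7: ✓ MOVLS  r0←0xc0
8: ✓ SUBPL  r1←0x33
9: ✓ ADDGE  r2←0x8e

EXEC = [1,7,8,9]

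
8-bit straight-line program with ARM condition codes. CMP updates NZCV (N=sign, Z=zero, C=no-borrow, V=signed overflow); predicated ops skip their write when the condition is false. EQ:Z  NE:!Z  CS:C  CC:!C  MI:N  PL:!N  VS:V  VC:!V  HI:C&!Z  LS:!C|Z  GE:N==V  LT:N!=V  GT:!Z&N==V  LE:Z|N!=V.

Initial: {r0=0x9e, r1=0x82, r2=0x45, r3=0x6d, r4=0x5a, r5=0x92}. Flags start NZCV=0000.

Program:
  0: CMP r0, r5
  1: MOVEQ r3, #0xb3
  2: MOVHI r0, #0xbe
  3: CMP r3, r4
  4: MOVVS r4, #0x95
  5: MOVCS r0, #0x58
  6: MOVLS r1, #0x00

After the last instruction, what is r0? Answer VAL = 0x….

[0] flags=0010 → (cmp)
[1] flags=0010 EQ?F → skip
[2] flags=0010 HI?T → r0=0xbe
[3] flags=0010 → (cmp)
[4] flags=0010 VS?F → skip
[5] flags=0010 CS?T → r0=0x58
[6] flags=0010 LS?F → skip

VAL = 0x58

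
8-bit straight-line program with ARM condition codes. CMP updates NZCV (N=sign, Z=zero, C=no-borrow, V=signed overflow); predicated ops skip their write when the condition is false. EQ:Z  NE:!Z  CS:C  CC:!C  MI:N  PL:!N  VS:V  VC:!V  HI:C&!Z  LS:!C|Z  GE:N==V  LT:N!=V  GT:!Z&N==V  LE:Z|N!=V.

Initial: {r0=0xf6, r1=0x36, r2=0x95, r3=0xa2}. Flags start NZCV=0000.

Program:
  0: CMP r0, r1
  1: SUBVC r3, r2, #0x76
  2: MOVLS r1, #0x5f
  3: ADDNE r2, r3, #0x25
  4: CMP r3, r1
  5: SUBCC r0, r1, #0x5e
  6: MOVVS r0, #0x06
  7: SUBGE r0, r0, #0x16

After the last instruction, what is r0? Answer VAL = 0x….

0: ✓ CMP  NZCV=1010
1: ✓ SUBVC  r3←0x1f
2: · MOVLS
3: ✓ ADDNE  r2←0x44
4: ✓ CMP  NZCV=1000
5: ✓ SUBCC  r0←0xd8
6: · MOVVS
7: · SUBGE

VAL = 0xd8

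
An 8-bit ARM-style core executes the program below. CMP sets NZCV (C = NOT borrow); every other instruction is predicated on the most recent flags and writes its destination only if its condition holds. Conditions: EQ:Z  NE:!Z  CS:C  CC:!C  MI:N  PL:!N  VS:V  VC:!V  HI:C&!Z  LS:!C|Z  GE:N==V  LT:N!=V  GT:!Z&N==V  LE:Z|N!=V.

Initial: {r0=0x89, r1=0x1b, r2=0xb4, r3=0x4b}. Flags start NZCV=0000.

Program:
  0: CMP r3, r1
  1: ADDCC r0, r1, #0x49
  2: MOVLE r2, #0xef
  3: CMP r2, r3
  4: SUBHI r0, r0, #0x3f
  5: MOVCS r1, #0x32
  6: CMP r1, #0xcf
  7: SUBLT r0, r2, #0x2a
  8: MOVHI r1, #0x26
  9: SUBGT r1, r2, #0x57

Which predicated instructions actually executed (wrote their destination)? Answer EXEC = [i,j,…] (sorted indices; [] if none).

[0] flags=0010 → (cmp)
[1] flags=0010 CC?F → skip
[2] flags=0010 LE?F → skip
[3] flags=0011 → (cmp)
[4] flags=0011 HI?T → r0=0x4a
[5] flags=0011 CS?T → r1=0x32
[6] flags=0000 → (cmp)
[7] flags=0000 LT?F → skip
[8] flags=0000 HI?F → skip
[9] flags=0000 GT?T → r1=0x5d

EXEC = [4,5,9]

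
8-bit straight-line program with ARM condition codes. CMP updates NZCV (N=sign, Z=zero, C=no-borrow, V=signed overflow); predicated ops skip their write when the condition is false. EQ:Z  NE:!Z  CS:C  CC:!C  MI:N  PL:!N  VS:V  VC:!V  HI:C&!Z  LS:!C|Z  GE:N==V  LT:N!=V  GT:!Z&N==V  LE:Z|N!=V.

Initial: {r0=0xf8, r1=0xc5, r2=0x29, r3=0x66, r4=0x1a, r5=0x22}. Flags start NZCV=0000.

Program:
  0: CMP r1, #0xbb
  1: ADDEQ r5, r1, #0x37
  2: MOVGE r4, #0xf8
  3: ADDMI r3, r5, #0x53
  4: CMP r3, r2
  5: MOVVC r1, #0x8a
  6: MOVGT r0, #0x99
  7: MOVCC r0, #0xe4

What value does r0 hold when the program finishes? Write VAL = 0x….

0: ✓ CMP  NZCV=0010
1: · ADDEQ
2: ✓ MOVGE  r4←0xf8
3: · ADDMI
4: ✓ CMP  NZCV=0010
5: ✓ MOVVC  r1←0x8a
6: ✓ MOVGT  r0←0x99
7: · MOVCC

VAL = 0x99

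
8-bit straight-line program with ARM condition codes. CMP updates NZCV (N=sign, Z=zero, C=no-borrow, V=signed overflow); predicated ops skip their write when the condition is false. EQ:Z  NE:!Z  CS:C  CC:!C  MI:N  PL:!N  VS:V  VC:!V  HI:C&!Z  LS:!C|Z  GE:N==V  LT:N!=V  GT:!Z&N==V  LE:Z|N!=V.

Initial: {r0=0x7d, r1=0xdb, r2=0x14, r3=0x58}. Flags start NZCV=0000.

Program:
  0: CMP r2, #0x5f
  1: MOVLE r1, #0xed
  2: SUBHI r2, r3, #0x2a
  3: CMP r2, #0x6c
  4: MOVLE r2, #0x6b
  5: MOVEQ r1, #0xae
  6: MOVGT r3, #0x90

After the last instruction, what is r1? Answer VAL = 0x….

VAL = 0xed

[0] flags=1000 → (cmp)
[1] flags=1000 LE?T → r1=0xed
[2] flags=1000 HI?F → skip
[3] flags=1000 → (cmp)
[4] flags=1000 LE?T → r2=0x6b
[5] flags=1000 EQ?F → skip
[6] flags=1000 GT?F → skip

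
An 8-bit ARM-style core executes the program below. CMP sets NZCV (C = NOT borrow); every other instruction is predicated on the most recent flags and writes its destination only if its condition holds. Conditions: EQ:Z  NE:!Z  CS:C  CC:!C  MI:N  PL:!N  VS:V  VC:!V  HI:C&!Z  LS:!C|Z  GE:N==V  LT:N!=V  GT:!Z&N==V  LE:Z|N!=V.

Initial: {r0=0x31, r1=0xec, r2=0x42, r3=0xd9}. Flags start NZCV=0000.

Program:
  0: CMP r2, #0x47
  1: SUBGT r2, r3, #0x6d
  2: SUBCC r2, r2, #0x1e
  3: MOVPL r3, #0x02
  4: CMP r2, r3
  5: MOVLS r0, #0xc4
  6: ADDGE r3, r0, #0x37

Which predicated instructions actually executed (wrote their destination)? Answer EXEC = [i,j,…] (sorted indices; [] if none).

EXEC = [2,5,6]

0: ✓ CMP  NZCV=1000
1: · SUBGT
2: ✓ SUBCC  r2←0x24
3: · MOVPL
4: ✓ CMP  NZCV=0000
5: ✓ MOVLS  r0←0xc4
6: ✓ ADDGE  r3←0xfb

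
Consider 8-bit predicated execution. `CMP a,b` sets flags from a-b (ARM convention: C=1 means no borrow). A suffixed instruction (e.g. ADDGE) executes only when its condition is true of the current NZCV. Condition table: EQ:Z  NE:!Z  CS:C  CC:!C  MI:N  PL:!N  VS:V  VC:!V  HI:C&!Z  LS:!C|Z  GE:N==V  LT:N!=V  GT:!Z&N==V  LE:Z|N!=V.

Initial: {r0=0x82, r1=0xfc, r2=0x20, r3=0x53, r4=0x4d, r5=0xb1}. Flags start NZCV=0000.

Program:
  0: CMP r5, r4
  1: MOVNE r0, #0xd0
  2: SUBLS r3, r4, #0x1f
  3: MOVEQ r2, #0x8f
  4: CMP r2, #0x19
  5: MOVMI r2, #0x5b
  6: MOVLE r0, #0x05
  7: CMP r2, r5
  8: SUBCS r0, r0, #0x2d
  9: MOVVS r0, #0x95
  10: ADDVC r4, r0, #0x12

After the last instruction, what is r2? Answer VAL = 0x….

[0] flags=0011 → (cmp)
[1] flags=0011 NE?T → r0=0xd0
[2] flags=0011 LS?F → skip
[3] flags=0011 EQ?F → skip
[4] flags=0010 → (cmp)
[5] flags=0010 MI?F → skip
[6] flags=0010 LE?F → skip
[7] flags=0000 → (cmp)
[8] flags=0000 CS?F → skip
[9] flags=0000 VS?F → skip
[10] flags=0000 VC?T → r4=0xe2

VAL = 0x20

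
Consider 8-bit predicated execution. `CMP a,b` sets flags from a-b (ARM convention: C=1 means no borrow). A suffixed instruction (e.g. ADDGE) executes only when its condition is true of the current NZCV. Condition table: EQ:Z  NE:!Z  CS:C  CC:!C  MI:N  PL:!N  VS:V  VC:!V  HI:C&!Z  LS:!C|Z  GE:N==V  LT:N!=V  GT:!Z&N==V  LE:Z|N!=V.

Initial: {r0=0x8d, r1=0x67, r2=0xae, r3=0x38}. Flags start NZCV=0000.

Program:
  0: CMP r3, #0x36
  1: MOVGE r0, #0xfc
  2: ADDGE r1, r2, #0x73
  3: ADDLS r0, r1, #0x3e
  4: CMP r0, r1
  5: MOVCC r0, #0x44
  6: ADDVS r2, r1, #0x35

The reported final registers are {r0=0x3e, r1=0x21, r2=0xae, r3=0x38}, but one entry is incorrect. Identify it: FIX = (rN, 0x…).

[0] flags=0010 → (cmp)
[1] flags=0010 GE?T → r0=0xfc
[2] flags=0010 GE?T → r1=0x21
[3] flags=0010 LS?F → skip
[4] flags=1010 → (cmp)
[5] flags=1010 CC?F → skip
[6] flags=1010 VS?F → skip

FIX = (r0, 0xfc)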